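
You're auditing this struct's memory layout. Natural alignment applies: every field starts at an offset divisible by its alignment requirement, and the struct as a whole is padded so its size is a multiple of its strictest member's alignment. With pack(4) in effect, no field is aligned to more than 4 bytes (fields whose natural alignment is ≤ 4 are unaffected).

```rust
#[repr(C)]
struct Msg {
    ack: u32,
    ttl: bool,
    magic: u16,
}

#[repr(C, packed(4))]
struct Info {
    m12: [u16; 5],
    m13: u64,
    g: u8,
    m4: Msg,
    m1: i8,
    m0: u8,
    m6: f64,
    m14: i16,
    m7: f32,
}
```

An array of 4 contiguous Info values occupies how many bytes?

208

Msg: @0: ack [4B, align 4] → 4; @4: ttl [1B, align 1] → 5; +1 pad (align 2); @6: magic [2B, align 2] → 8; size 8, align 4
@0: m12 [10B, align 2] → 10
+2 pad (align 4)
@12: m13 [8B, align 4] → 20
@20: g [1B, align 1] → 21
+3 pad (align 4)
@24: m4 [8B, align 4] → 32
@32: m1 [1B, align 1] → 33
@33: m0 [1B, align 1] → 34
+2 pad (align 4)
@36: m6 [8B, align 4] → 44
@44: m14 [2B, align 2] → 46
+2 pad (align 4)
@48: m7 [4B, align 4] → 52
size 52, align 4
array of 4: 4 × 52 = 208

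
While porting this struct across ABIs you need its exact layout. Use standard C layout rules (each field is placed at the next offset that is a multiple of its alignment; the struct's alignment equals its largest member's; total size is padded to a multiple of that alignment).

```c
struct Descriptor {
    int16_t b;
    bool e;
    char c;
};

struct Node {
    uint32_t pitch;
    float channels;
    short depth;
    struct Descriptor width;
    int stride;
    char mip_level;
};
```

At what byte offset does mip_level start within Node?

20

Descriptor: 0..2  b  (2B, 2-aligned); 2..3  e  (1B, 1-aligned); 3..4  c  (1B, 1-aligned); sizeof = 4, alignof = 2
0..4  pitch  (4B, 4-aligned)
4..8  channels  (4B, 4-aligned)
8..10  depth  (2B, 2-aligned)
10..14  width  (4B, 2-aligned)
14..16  -- padding (2B)
16..20  stride  (4B, 4-aligned)
20..21  mip_level  (1B, 1-aligned)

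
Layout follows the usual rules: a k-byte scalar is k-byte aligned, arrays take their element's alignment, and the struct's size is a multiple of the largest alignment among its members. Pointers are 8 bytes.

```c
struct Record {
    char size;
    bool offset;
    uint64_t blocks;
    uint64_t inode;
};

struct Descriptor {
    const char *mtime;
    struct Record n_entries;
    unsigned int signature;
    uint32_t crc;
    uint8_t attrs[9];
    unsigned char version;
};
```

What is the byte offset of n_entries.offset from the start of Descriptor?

9

Record: 0..1  size  (1B, 1-aligned); 1..2  offset  (1B, 1-aligned); 2..8  -- padding (6B); 8..16  blocks  (8B, 8-aligned); 16..24  inode  (8B, 8-aligned); sizeof = 24, alignof = 8
0..8  mtime  (8B, 8-aligned)
8..32  n_entries  (24B, 8-aligned)
within Record: offset at 1
8 + 1 = 9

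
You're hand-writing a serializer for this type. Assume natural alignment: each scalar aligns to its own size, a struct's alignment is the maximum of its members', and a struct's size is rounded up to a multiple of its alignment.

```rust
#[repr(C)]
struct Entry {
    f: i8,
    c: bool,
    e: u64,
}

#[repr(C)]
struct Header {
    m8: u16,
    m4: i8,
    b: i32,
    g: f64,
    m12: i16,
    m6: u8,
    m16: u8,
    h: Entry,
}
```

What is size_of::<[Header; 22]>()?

Entry: f at 0 (size 1, align 1) → ends 1; c at 1 (size 1, align 1) → ends 2; pad 6 to align 8 for e; e at 8 (size 8, align 8) → ends 16; total 16 bytes, alignment 8
m8 at 0 (size 2, align 2) → ends 2
m4 at 2 (size 1, align 1) → ends 3
pad 1 to align 4 for b
b at 4 (size 4, align 4) → ends 8
g at 8 (size 8, align 8) → ends 16
m12 at 16 (size 2, align 2) → ends 18
m6 at 18 (size 1, align 1) → ends 19
m16 at 19 (size 1, align 1) → ends 20
pad 4 to align 8 for h
h at 24 (size 16, align 8) → ends 40
total 40 bytes, alignment 8
array of 22: 22 × 40 = 880

880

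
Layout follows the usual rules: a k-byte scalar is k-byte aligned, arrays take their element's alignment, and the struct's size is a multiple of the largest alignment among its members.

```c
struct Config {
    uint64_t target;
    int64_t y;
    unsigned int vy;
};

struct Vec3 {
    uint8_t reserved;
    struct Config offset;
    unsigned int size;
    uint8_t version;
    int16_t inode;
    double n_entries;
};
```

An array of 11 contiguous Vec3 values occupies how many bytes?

Config: target at 0 (size 8, align 8) → ends 8; y at 8 (size 8, align 8) → ends 16; vy at 16 (size 4, align 4) → ends 20; tail pad 4 to reach multiple of 8; total 24 bytes, alignment 8
reserved at 0 (size 1, align 1) → ends 1
pad 7 to align 8 for offset
offset at 8 (size 24, align 8) → ends 32
size at 32 (size 4, align 4) → ends 36
version at 36 (size 1, align 1) → ends 37
pad 1 to align 2 for inode
inode at 38 (size 2, align 2) → ends 40
n_entries at 40 (size 8, align 8) → ends 48
total 48 bytes, alignment 8
array of 11: 11 × 48 = 528

528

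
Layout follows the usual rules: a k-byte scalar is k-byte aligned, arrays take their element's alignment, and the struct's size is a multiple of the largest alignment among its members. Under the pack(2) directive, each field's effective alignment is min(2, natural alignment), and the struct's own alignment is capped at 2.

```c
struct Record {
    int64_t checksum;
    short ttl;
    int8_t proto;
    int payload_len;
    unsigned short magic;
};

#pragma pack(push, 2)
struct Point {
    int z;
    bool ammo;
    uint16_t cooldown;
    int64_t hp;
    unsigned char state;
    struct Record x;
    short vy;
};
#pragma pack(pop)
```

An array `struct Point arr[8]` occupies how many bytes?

Record: 0..8  checksum  (8B, 8-aligned); 8..10  ttl  (2B, 2-aligned); 10..11  proto  (1B, 1-aligned); 11..12  -- padding (1B); 12..16  payload_len  (4B, 4-aligned); 16..18  magic  (2B, 2-aligned); 18..24  -- tail padding (6B); sizeof = 24, alignof = 8
0..4  z  (4B, 2-aligned)
4..5  ammo  (1B, 1-aligned)
5..6  -- padding (1B)
6..8  cooldown  (2B, 2-aligned)
8..16  hp  (8B, 2-aligned)
16..17  state  (1B, 1-aligned)
17..18  -- padding (1B)
18..42  x  (24B, 2-aligned)
42..44  vy  (2B, 2-aligned)
sizeof = 44, alignof = 2
array of 8: 8 × 44 = 352

352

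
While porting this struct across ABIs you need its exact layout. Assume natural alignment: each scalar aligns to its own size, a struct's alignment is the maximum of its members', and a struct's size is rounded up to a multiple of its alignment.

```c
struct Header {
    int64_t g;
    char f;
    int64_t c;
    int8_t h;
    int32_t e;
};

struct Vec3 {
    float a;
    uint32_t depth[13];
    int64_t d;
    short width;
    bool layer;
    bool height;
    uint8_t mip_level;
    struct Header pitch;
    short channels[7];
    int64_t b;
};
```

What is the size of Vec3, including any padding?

128

Header: 0..8  g  (8B, 8-aligned); 8..9  f  (1B, 1-aligned); 9..16  -- padding (7B); 16..24  c  (8B, 8-aligned); 24..25  h  (1B, 1-aligned); 25..28  -- padding (3B); 28..32  e  (4B, 4-aligned); sizeof = 32, alignof = 8
0..4  a  (4B, 4-aligned)
4..56  depth  (52B, 4-aligned)
56..64  d  (8B, 8-aligned)
64..66  width  (2B, 2-aligned)
66..67  layer  (1B, 1-aligned)
67..68  height  (1B, 1-aligned)
68..69  mip_level  (1B, 1-aligned)
69..72  -- padding (3B)
72..104  pitch  (32B, 8-aligned)
104..118  channels  (14B, 2-aligned)
118..120  -- padding (2B)
120..128  b  (8B, 8-aligned)
sizeof = 128, alignof = 8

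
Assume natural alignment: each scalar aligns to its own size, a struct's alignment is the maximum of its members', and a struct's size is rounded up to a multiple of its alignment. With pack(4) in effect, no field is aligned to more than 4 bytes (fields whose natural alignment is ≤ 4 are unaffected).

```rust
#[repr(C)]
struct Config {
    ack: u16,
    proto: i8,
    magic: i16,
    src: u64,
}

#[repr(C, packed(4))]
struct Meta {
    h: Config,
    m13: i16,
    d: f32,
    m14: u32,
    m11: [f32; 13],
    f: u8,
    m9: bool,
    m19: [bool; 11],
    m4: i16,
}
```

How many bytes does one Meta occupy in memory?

Config: ack at 0 (size 2, align 2) → ends 2; proto at 2 (size 1, align 1) → ends 3; pad 1 to align 2 for magic; magic at 4 (size 2, align 2) → ends 6; pad 2 to align 8 for src; src at 8 (size 8, align 8) → ends 16; total 16 bytes, alignment 8
h at 0 (size 16, align 4) → ends 16
m13 at 16 (size 2, align 2) → ends 18
pad 2 to align 4 for d
d at 20 (size 4, align 4) → ends 24
m14 at 24 (size 4, align 4) → ends 28
m11 at 28 (size 52, align 4) → ends 80
f at 80 (size 1, align 1) → ends 81
m9 at 81 (size 1, align 1) → ends 82
m19 at 82 (size 11, align 1) → ends 93
pad 1 to align 2 for m4
m4 at 94 (size 2, align 2) → ends 96
total 96 bytes, alignment 4

96 bytes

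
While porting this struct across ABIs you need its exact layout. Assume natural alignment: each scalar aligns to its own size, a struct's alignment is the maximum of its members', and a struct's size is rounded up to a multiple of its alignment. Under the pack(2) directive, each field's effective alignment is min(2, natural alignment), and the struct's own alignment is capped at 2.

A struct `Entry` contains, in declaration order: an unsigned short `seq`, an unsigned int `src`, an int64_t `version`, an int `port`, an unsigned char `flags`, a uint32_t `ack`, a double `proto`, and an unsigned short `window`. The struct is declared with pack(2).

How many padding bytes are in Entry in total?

1

@0: seq [2B, align 2] → 2
@2: src [4B, align 2] → 6
@6: version [8B, align 2] → 14
@14: port [4B, align 2] → 18
@18: flags [1B, align 1] → 19
+1 pad (align 2)
@20: ack [4B, align 2] → 24
@24: proto [8B, align 2] → 32
@32: window [2B, align 2] → 34
size 34, align 2
data bytes 33, size 34 → padding 1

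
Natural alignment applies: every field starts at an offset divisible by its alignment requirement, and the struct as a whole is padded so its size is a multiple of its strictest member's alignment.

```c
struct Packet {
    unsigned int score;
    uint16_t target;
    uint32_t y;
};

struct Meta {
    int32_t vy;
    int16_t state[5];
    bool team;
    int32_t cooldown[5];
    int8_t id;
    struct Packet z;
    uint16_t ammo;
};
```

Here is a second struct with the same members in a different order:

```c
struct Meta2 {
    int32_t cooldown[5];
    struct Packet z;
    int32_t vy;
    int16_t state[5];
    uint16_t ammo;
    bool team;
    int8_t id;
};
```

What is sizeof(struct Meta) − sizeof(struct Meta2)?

Packet: 0..4  score  (4B, 4-aligned); 4..6  target  (2B, 2-aligned); 6..8  -- padding (2B); 8..12  y  (4B, 4-aligned); sizeof = 12, alignof = 4
0..4  vy  (4B, 4-aligned)
4..14  state  (10B, 2-aligned)
14..15  team  (1B, 1-aligned)
15..16  -- padding (1B)
16..36  cooldown  (20B, 4-aligned)
36..37  id  (1B, 1-aligned)
37..40  -- padding (3B)
40..52  z  (12B, 4-aligned)
52..54  ammo  (2B, 2-aligned)
54..56  -- tail padding (2B)
sizeof = 56, alignof = 4
— Meta2 —
0..20  cooldown  (20B, 4-aligned)
20..32  z  (12B, 4-aligned)
32..36  vy  (4B, 4-aligned)
36..46  state  (10B, 2-aligned)
46..48  ammo  (2B, 2-aligned)
48..49  team  (1B, 1-aligned)
49..50  id  (1B, 1-aligned)
50..52  -- tail padding (2B)
sizeof = 52, alignof = 4
56 − 52 = 4

4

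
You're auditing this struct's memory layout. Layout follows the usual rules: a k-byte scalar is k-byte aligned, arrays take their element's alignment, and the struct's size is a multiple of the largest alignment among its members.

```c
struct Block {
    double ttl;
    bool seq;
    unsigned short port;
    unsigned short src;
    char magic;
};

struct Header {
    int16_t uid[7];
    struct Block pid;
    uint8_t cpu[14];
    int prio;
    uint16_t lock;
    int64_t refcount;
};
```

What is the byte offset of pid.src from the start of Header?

28

Block: @0: ttl [8B, align 8] → 8; @8: seq [1B, align 1] → 9; +1 pad (align 2); @10: port [2B, align 2] → 12; @12: src [2B, align 2] → 14; @14: magic [1B, align 1] → 15; +1 tail pad (align 8); size 16, align 8
@0: uid [14B, align 2] → 14
+2 pad (align 8)
@16: pid [16B, align 8] → 32
within Block: src at 12
16 + 12 = 28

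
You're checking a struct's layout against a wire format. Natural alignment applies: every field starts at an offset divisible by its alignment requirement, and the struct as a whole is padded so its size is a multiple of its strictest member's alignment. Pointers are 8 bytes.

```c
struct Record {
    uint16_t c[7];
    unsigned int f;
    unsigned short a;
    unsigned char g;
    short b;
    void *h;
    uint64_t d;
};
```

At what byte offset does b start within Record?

c at 0 (size 14, align 2) → ends 14
pad 2 to align 4 for f
f at 16 (size 4, align 4) → ends 20
a at 20 (size 2, align 2) → ends 22
g at 22 (size 1, align 1) → ends 23
pad 1 to align 2 for b
b at 24 (size 2, align 2) → ends 26

24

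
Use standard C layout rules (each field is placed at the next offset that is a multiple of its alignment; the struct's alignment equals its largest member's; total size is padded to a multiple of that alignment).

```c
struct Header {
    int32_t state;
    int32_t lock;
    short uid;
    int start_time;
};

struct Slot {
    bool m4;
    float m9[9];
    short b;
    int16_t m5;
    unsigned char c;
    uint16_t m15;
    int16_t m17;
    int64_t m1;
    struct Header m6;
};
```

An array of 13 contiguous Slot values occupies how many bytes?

1040

Header: 0..4  state  (4B, 4-aligned); 4..8  lock  (4B, 4-aligned); 8..10  uid  (2B, 2-aligned); 10..12  -- padding (2B); 12..16  start_time  (4B, 4-aligned); sizeof = 16, alignof = 4
0..1  m4  (1B, 1-aligned)
1..4  -- padding (3B)
4..40  m9  (36B, 4-aligned)
40..42  b  (2B, 2-aligned)
42..44  m5  (2B, 2-aligned)
44..45  c  (1B, 1-aligned)
45..46  -- padding (1B)
46..48  m15  (2B, 2-aligned)
48..50  m17  (2B, 2-aligned)
50..56  -- padding (6B)
56..64  m1  (8B, 8-aligned)
64..80  m6  (16B, 4-aligned)
sizeof = 80, alignof = 8
array of 13: 13 × 80 = 1040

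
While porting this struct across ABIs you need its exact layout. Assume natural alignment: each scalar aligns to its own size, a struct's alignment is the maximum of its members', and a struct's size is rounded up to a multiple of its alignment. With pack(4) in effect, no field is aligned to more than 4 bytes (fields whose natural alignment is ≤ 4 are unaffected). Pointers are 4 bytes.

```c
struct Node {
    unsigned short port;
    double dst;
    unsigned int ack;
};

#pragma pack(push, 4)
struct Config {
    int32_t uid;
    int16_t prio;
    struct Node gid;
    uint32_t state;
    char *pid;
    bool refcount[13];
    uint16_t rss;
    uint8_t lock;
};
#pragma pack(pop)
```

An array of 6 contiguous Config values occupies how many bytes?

Node: 0..2  port  (2B, 2-aligned); 2..8  -- padding (6B); 8..16  dst  (8B, 8-aligned); 16..20  ack  (4B, 4-aligned); 20..24  -- tail padding (4B); sizeof = 24, alignof = 8
0..4  uid  (4B, 4-aligned)
4..6  prio  (2B, 2-aligned)
6..8  -- padding (2B)
8..32  gid  (24B, 4-aligned)
32..36  state  (4B, 4-aligned)
36..40  pid  (4B, 4-aligned)
40..53  refcount  (13B, 1-aligned)
53..54  -- padding (1B)
54..56  rss  (2B, 2-aligned)
56..57  lock  (1B, 1-aligned)
57..60  -- tail padding (3B)
sizeof = 60, alignof = 4
array of 6: 6 × 60 = 360

360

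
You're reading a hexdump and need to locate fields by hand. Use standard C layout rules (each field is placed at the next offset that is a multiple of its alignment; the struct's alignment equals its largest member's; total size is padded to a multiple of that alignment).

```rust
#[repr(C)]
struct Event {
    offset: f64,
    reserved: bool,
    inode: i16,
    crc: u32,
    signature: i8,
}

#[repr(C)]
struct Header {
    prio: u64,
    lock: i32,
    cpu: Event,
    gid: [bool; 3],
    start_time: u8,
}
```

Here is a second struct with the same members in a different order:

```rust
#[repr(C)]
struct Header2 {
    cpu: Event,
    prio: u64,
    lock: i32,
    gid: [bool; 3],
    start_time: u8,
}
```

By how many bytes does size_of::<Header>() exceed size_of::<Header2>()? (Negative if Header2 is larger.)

Event: offset at 0 (size 8, align 8) → ends 8; reserved at 8 (size 1, align 1) → ends 9; pad 1 to align 2 for inode; inode at 10 (size 2, align 2) → ends 12; crc at 12 (size 4, align 4) → ends 16; signature at 16 (size 1, align 1) → ends 17; tail pad 7 to reach multiple of 8; total 24 bytes, alignment 8
prio at 0 (size 8, align 8) → ends 8
lock at 8 (size 4, align 4) → ends 12
pad 4 to align 8 for cpu
cpu at 16 (size 24, align 8) → ends 40
gid at 40 (size 3, align 1) → ends 43
start_time at 43 (size 1, align 1) → ends 44
tail pad 4 to reach multiple of 8
total 48 bytes, alignment 8
— Header2 —
cpu at 0 (size 24, align 8) → ends 24
prio at 24 (size 8, align 8) → ends 32
lock at 32 (size 4, align 4) → ends 36
gid at 36 (size 3, align 1) → ends 39
start_time at 39 (size 1, align 1) → ends 40
total 40 bytes, alignment 8
48 − 40 = 8

8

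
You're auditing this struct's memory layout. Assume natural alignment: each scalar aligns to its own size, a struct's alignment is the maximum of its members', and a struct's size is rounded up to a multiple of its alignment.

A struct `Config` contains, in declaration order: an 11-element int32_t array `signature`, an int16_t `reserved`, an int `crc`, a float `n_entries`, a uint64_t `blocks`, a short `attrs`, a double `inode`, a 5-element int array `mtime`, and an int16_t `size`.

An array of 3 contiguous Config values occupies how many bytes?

@0: signature [44B, align 4] → 44
@44: reserved [2B, align 2] → 46
+2 pad (align 4)
@48: crc [4B, align 4] → 52
@52: n_entries [4B, align 4] → 56
@56: blocks [8B, align 8] → 64
@64: attrs [2B, align 2] → 66
+6 pad (align 8)
@72: inode [8B, align 8] → 80
@80: mtime [20B, align 4] → 100
@100: size [2B, align 2] → 102
+2 tail pad (align 8)
size 104, align 8
array of 3: 3 × 104 = 312

312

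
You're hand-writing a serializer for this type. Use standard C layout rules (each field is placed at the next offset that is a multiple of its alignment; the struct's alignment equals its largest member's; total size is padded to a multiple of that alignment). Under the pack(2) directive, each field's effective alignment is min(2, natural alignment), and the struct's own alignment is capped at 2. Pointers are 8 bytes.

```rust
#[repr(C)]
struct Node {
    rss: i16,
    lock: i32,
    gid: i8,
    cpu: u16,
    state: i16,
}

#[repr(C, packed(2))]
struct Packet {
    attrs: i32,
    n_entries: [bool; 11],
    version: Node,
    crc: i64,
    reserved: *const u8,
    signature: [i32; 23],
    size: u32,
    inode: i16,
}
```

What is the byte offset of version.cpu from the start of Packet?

26

Node: 0..2  rss  (2B, 2-aligned); 2..4  -- padding (2B); 4..8  lock  (4B, 4-aligned); 8..9  gid  (1B, 1-aligned); 9..10  -- padding (1B); 10..12  cpu  (2B, 2-aligned); 12..14  state  (2B, 2-aligned); 14..16  -- tail padding (2B); sizeof = 16, alignof = 4
0..4  attrs  (4B, 2-aligned)
4..15  n_entries  (11B, 1-aligned)
15..16  -- padding (1B)
16..32  version  (16B, 2-aligned)
within Node: cpu at 10
16 + 10 = 26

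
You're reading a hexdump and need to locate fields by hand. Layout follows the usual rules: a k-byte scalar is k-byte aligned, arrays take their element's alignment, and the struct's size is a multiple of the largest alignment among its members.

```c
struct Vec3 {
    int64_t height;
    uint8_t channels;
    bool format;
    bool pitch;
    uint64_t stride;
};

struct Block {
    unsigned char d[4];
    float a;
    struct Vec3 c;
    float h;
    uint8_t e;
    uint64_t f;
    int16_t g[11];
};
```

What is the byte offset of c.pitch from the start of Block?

18

Vec3: @0: height [8B, align 8] → 8; @8: channels [1B, align 1] → 9; @9: format [1B, align 1] → 10; @10: pitch [1B, align 1] → 11; +5 pad (align 8); @16: stride [8B, align 8] → 24; size 24, align 8
@0: d [4B, align 1] → 4
@4: a [4B, align 4] → 8
@8: c [24B, align 8] → 32
within Vec3: pitch at 10
8 + 10 = 18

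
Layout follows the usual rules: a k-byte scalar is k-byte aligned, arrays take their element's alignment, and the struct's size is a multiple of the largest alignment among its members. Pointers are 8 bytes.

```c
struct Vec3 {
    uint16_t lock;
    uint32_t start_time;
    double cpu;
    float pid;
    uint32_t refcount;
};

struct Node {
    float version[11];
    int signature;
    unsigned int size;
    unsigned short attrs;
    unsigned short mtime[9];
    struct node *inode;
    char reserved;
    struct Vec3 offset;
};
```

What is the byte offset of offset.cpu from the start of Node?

Vec3: 0..2  lock  (2B, 2-aligned); 2..4  -- padding (2B); 4..8  start_time  (4B, 4-aligned); 8..16  cpu  (8B, 8-aligned); 16..20  pid  (4B, 4-aligned); 20..24  refcount  (4B, 4-aligned); sizeof = 24, alignof = 8
0..44  version  (44B, 4-aligned)
44..48  signature  (4B, 4-aligned)
48..52  size  (4B, 4-aligned)
52..54  attrs  (2B, 2-aligned)
54..72  mtime  (18B, 2-aligned)
72..80  inode  (8B, 8-aligned)
80..81  reserved  (1B, 1-aligned)
81..88  -- padding (7B)
88..112  offset  (24B, 8-aligned)
within Vec3: cpu at 8
88 + 8 = 96

96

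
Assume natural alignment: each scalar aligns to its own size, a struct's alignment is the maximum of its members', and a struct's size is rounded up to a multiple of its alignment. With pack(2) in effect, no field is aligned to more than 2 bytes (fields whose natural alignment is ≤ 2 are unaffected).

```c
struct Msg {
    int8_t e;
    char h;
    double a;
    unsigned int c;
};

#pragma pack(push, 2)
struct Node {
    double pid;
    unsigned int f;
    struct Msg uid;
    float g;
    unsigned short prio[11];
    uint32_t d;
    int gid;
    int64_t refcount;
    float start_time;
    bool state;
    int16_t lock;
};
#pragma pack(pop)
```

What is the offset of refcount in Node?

Msg: e at 0 (size 1, align 1) → ends 1; h at 1 (size 1, align 1) → ends 2; pad 6 to align 8 for a; a at 8 (size 8, align 8) → ends 16; c at 16 (size 4, align 4) → ends 20; tail pad 4 to reach multiple of 8; total 24 bytes, alignment 8
pid at 0 (size 8, align 2) → ends 8
f at 8 (size 4, align 2) → ends 12
uid at 12 (size 24, align 2) → ends 36
g at 36 (size 4, align 2) → ends 40
prio at 40 (size 22, align 2) → ends 62
d at 62 (size 4, align 2) → ends 66
gid at 66 (size 4, align 2) → ends 70
refcount at 70 (size 8, align 2) → ends 78

70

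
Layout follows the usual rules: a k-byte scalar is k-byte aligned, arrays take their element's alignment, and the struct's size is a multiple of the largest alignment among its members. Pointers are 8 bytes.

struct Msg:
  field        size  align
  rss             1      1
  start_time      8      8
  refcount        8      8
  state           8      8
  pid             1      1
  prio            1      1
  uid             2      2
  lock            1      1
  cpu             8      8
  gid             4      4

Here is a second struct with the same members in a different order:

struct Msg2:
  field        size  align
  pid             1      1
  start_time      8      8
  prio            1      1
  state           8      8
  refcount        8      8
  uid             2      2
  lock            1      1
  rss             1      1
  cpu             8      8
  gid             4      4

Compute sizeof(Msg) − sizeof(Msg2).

rss at 0 (size 1, align 1) → ends 1
pad 7 to align 8 for start_time
start_time at 8 (size 8, align 8) → ends 16
refcount at 16 (size 8, align 8) → ends 24
state at 24 (size 8, align 8) → ends 32
pid at 32 (size 1, align 1) → ends 33
prio at 33 (size 1, align 1) → ends 34
uid at 34 (size 2, align 2) → ends 36
lock at 36 (size 1, align 1) → ends 37
pad 3 to align 8 for cpu
cpu at 40 (size 8, align 8) → ends 48
gid at 48 (size 4, align 4) → ends 52
tail pad 4 to reach multiple of 8
total 56 bytes, alignment 8
— Msg2 —
pid at 0 (size 1, align 1) → ends 1
pad 7 to align 8 for start_time
start_time at 8 (size 8, align 8) → ends 16
prio at 16 (size 1, align 1) → ends 17
pad 7 to align 8 for state
state at 24 (size 8, align 8) → ends 32
refcount at 32 (size 8, align 8) → ends 40
uid at 40 (size 2, align 2) → ends 42
lock at 42 (size 1, align 1) → ends 43
rss at 43 (size 1, align 1) → ends 44
pad 4 to align 8 for cpu
cpu at 48 (size 8, align 8) → ends 56
gid at 56 (size 4, align 4) → ends 60
tail pad 4 to reach multiple of 8
total 64 bytes, alignment 8
56 − 64 = -8

-8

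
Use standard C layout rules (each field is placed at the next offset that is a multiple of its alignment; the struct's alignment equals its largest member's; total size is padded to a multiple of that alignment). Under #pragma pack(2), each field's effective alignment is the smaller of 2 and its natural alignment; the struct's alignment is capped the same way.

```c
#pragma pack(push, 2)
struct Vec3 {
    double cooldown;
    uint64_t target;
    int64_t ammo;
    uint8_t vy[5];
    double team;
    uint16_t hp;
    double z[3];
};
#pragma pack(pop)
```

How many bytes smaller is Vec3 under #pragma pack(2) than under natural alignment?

natural layout:
  @0: cooldown [8B, align 8] → 8
  @8: target [8B, align 8] → 16
  @16: ammo [8B, align 8] → 24
  @24: vy [5B, align 1] → 29
  +3 pad (align 8)
  @32: team [8B, align 8] → 40
  @40: hp [2B, align 2] → 42
  +6 pad (align 8)
  @48: z [24B, align 8] → 72
  size 72, align 8
packed(2) layout:
  @0: cooldown [8B, align 2] → 8
  @8: target [8B, align 2] → 16
  @16: ammo [8B, align 2] → 24
  @24: vy [5B, align 1] → 29
  +1 pad (align 2)
  @30: team [8B, align 2] → 38
  @38: hp [2B, align 2] → 40
  @40: z [24B, align 2] → 64
  size 64, align 2
72 − 64 = 8

8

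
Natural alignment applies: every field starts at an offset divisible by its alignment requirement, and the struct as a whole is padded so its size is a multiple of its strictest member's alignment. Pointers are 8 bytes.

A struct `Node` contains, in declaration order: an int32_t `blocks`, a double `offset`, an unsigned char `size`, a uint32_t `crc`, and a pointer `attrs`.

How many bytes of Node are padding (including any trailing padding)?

7

blocks at 0 (size 4, align 4) → ends 4
pad 4 to align 8 for offset
offset at 8 (size 8, align 8) → ends 16
size at 16 (size 1, align 1) → ends 17
pad 3 to align 4 for crc
crc at 20 (size 4, align 4) → ends 24
attrs at 24 (size 8, align 8) → ends 32
total 32 bytes, alignment 8
data bytes 25, size 32 → padding 7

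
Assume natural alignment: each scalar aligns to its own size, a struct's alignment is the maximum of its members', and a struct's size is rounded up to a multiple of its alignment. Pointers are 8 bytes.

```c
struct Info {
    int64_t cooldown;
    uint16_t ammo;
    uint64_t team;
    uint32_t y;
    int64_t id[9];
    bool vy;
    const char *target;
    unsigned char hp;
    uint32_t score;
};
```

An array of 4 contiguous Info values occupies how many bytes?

0..8  cooldown  (8B, 8-aligned)
8..10  ammo  (2B, 2-aligned)
10..16  -- padding (6B)
16..24  team  (8B, 8-aligned)
24..28  y  (4B, 4-aligned)
28..32  -- padding (4B)
32..104  id  (72B, 8-aligned)
104..105  vy  (1B, 1-aligned)
105..112  -- padding (7B)
112..120  target  (8B, 8-aligned)
120..121  hp  (1B, 1-aligned)
121..124  -- padding (3B)
124..128  score  (4B, 4-aligned)
sizeof = 128, alignof = 8
array of 4: 4 × 128 = 512

512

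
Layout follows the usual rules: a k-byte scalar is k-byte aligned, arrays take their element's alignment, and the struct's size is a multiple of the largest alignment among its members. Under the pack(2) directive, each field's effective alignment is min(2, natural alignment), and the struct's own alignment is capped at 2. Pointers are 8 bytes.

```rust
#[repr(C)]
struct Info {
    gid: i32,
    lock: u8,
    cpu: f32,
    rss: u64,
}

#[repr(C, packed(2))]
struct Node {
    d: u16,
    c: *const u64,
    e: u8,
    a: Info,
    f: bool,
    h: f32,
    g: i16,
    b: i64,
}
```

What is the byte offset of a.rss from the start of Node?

Info: 0..4  gid  (4B, 4-aligned); 4..5  lock  (1B, 1-aligned); 5..8  -- padding (3B); 8..12  cpu  (4B, 4-aligned); 12..16  -- padding (4B); 16..24  rss  (8B, 8-aligned); sizeof = 24, alignof = 8
0..2  d  (2B, 2-aligned)
2..10  c  (8B, 2-aligned)
10..11  e  (1B, 1-aligned)
11..12  -- padding (1B)
12..36  a  (24B, 2-aligned)
within Info: rss at 16
12 + 16 = 28

28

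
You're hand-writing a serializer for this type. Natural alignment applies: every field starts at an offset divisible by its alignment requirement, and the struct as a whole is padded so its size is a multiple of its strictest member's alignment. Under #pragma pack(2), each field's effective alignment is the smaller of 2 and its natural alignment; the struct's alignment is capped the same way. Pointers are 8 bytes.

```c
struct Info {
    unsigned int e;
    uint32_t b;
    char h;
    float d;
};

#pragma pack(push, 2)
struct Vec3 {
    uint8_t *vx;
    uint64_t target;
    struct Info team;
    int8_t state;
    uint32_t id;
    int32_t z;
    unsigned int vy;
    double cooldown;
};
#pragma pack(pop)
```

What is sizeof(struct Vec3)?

Info: 0..4  e  (4B, 4-aligned); 4..8  b  (4B, 4-aligned); 8..9  h  (1B, 1-aligned); 9..12  -- padding (3B); 12..16  d  (4B, 4-aligned); sizeof = 16, alignof = 4
0..8  vx  (8B, 2-aligned)
8..16  target  (8B, 2-aligned)
16..32  team  (16B, 2-aligned)
32..33  state  (1B, 1-aligned)
33..34  -- padding (1B)
34..38  id  (4B, 2-aligned)
38..42  z  (4B, 2-aligned)
42..46  vy  (4B, 2-aligned)
46..54  cooldown  (8B, 2-aligned)
sizeof = 54, alignof = 2

54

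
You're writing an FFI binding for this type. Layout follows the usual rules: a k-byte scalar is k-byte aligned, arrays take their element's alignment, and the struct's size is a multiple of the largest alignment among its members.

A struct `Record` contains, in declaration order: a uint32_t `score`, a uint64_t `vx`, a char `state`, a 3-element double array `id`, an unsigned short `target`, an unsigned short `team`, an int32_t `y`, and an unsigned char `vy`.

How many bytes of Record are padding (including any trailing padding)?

18

@0: score [4B, align 4] → 4
+4 pad (align 8)
@8: vx [8B, align 8] → 16
@16: state [1B, align 1] → 17
+7 pad (align 8)
@24: id [24B, align 8] → 48
@48: target [2B, align 2] → 50
@50: team [2B, align 2] → 52
@52: y [4B, align 4] → 56
@56: vy [1B, align 1] → 57
+7 tail pad (align 8)
size 64, align 8
data bytes 46, size 64 → padding 18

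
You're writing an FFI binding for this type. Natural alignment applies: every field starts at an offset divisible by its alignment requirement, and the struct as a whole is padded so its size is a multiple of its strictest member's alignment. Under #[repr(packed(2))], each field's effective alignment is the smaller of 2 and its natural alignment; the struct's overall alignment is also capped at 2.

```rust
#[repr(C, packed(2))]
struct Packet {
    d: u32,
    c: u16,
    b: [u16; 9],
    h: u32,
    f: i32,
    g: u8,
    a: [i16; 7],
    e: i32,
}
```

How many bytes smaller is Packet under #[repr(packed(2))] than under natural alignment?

0

natural layout:
  @0: d [4B, align 4] → 4
  @4: c [2B, align 2] → 6
  @6: b [18B, align 2] → 24
  @24: h [4B, align 4] → 28
  @28: f [4B, align 4] → 32
  @32: g [1B, align 1] → 33
  +1 pad (align 2)
  @34: a [14B, align 2] → 48
  @48: e [4B, align 4] → 52
  size 52, align 4
packed(2) layout:
  @0: d [4B, align 2] → 4
  @4: c [2B, align 2] → 6
  @6: b [18B, align 2] → 24
  @24: h [4B, align 2] → 28
  @28: f [4B, align 2] → 32
  @32: g [1B, align 1] → 33
  +1 pad (align 2)
  @34: a [14B, align 2] → 48
  @48: e [4B, align 2] → 52
  size 52, align 2
52 − 52 = 0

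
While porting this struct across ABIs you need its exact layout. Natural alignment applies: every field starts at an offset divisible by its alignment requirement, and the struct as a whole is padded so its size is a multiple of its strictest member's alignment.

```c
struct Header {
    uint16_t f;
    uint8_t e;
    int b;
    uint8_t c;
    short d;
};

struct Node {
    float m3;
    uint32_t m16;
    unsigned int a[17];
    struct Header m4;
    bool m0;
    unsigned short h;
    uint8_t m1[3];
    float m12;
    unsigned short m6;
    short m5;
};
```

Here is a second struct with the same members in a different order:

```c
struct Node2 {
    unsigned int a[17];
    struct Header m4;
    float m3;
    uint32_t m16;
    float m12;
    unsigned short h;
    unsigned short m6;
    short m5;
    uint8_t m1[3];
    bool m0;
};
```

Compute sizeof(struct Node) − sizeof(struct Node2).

0

Header: f at 0 (size 2, align 2) → ends 2; e at 2 (size 1, align 1) → ends 3; pad 1 to align 4 for b; b at 4 (size 4, align 4) → ends 8; c at 8 (size 1, align 1) → ends 9; pad 1 to align 2 for d; d at 10 (size 2, align 2) → ends 12; total 12 bytes, alignment 4
m3 at 0 (size 4, align 4) → ends 4
m16 at 4 (size 4, align 4) → ends 8
a at 8 (size 68, align 4) → ends 76
m4 at 76 (size 12, align 4) → ends 88
m0 at 88 (size 1, align 1) → ends 89
pad 1 to align 2 for h
h at 90 (size 2, align 2) → ends 92
m1 at 92 (size 3, align 1) → ends 95
pad 1 to align 4 for m12
m12 at 96 (size 4, align 4) → ends 100
m6 at 100 (size 2, align 2) → ends 102
m5 at 102 (size 2, align 2) → ends 104
total 104 bytes, alignment 4
— Node2 —
a at 0 (size 68, align 4) → ends 68
m4 at 68 (size 12, align 4) → ends 80
m3 at 80 (size 4, align 4) → ends 84
m16 at 84 (size 4, align 4) → ends 88
m12 at 88 (size 4, align 4) → ends 92
h at 92 (size 2, align 2) → ends 94
m6 at 94 (size 2, align 2) → ends 96
m5 at 96 (size 2, align 2) → ends 98
m1 at 98 (size 3, align 1) → ends 101
m0 at 101 (size 1, align 1) → ends 102
tail pad 2 to reach multiple of 4
total 104 bytes, alignment 4
104 − 104 = 0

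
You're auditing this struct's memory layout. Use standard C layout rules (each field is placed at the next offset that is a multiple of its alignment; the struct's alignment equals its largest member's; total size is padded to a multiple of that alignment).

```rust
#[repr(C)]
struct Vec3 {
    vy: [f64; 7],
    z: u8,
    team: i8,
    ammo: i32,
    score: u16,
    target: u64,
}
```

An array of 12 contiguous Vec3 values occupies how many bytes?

960

vy at 0 (size 56, align 8) → ends 56
z at 56 (size 1, align 1) → ends 57
team at 57 (size 1, align 1) → ends 58
pad 2 to align 4 for ammo
ammo at 60 (size 4, align 4) → ends 64
score at 64 (size 2, align 2) → ends 66
pad 6 to align 8 for target
target at 72 (size 8, align 8) → ends 80
total 80 bytes, alignment 8
array of 12: 12 × 80 = 960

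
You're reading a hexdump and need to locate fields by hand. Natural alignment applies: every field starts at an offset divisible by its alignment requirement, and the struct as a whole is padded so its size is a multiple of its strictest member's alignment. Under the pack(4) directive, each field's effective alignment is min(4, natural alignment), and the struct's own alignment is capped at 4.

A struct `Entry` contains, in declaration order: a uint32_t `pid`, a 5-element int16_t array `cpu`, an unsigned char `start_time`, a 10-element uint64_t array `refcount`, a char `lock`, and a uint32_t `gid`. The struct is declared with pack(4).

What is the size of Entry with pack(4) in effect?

104

@0: pid [4B, align 4] → 4
@4: cpu [10B, align 2] → 14
@14: start_time [1B, align 1] → 15
+1 pad (align 4)
@16: refcount [80B, align 4] → 96
@96: lock [1B, align 1] → 97
+3 pad (align 4)
@100: gid [4B, align 4] → 104
size 104, align 4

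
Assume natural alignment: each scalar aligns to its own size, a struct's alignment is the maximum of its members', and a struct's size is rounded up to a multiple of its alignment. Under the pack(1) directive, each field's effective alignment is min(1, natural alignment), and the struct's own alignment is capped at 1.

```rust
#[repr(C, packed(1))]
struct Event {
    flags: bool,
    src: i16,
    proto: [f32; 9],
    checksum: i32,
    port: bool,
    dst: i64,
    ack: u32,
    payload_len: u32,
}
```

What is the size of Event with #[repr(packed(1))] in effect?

flags at 0 (size 1, align 1) → ends 1
src at 1 (size 2, align 1) → ends 3
proto at 3 (size 36, align 1) → ends 39
checksum at 39 (size 4, align 1) → ends 43
port at 43 (size 1, align 1) → ends 44
dst at 44 (size 8, align 1) → ends 52
ack at 52 (size 4, align 1) → ends 56
payload_len at 56 (size 4, align 1) → ends 60
total 60 bytes, alignment 1

60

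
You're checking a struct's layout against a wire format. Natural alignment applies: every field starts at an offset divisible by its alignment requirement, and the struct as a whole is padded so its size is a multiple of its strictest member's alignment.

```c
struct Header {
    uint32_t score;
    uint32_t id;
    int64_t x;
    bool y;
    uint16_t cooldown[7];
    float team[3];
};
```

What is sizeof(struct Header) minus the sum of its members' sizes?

@0: score [4B, align 4] → 4
@4: id [4B, align 4] → 8
@8: x [8B, align 8] → 16
@16: y [1B, align 1] → 17
+1 pad (align 2)
@18: cooldown [14B, align 2] → 32
@32: team [12B, align 4] → 44
+4 tail pad (align 8)
size 48, align 8
data bytes 43, size 48 → padding 5

5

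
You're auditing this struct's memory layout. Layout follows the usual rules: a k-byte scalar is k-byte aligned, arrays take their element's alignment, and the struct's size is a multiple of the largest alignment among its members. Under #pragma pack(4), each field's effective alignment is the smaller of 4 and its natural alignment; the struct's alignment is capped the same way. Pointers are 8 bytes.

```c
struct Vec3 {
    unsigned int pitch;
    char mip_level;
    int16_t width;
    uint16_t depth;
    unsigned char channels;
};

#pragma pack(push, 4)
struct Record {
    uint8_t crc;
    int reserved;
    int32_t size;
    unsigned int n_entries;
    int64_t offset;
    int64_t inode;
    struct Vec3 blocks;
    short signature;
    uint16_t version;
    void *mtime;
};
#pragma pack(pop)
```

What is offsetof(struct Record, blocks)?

Vec3: @0: pitch [4B, align 4] → 4; @4: mip_level [1B, align 1] → 5; +1 pad (align 2); @6: width [2B, align 2] → 8; @8: depth [2B, align 2] → 10; @10: channels [1B, align 1] → 11; +1 tail pad (align 4); size 12, align 4
@0: crc [1B, align 1] → 1
+3 pad (align 4)
@4: reserved [4B, align 4] → 8
@8: size [4B, align 4] → 12
@12: n_entries [4B, align 4] → 16
@16: offset [8B, align 4] → 24
@24: inode [8B, align 4] → 32
@32: blocks [12B, align 4] → 44

32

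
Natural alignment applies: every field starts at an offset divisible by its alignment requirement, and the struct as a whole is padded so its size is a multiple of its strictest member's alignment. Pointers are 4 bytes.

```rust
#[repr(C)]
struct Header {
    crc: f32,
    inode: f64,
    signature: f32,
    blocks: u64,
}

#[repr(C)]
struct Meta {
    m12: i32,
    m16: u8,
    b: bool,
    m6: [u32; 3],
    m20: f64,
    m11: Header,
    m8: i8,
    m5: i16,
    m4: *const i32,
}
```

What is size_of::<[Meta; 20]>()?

Header: crc at 0 (size 4, align 4) → ends 4; pad 4 to align 8 for inode; inode at 8 (size 8, align 8) → ends 16; signature at 16 (size 4, align 4) → ends 20; pad 4 to align 8 for blocks; blocks at 24 (size 8, align 8) → ends 32; total 32 bytes, alignment 8
m12 at 0 (size 4, align 4) → ends 4
m16 at 4 (size 1, align 1) → ends 5
b at 5 (size 1, align 1) → ends 6
pad 2 to align 4 for m6
m6 at 8 (size 12, align 4) → ends 20
pad 4 to align 8 for m20
m20 at 24 (size 8, align 8) → ends 32
m11 at 32 (size 32, align 8) → ends 64
m8 at 64 (size 1, align 1) → ends 65
pad 1 to align 2 for m5
m5 at 66 (size 2, align 2) → ends 68
m4 at 68 (size 4, align 4) → ends 72
total 72 bytes, alignment 8
array of 20: 20 × 72 = 1440

1440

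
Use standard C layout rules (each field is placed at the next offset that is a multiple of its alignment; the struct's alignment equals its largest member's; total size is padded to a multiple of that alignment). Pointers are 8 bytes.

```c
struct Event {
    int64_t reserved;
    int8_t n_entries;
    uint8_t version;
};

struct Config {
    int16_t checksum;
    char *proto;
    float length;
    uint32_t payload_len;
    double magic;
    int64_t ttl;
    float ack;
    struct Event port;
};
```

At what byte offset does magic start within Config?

24

Event: 0..8  reserved  (8B, 8-aligned); 8..9  n_entries  (1B, 1-aligned); 9..10  version  (1B, 1-aligned); 10..16  -- tail padding (6B); sizeof = 16, alignof = 8
0..2  checksum  (2B, 2-aligned)
2..8  -- padding (6B)
8..16  proto  (8B, 8-aligned)
16..20  length  (4B, 4-aligned)
20..24  payload_len  (4B, 4-aligned)
24..32  magic  (8B, 8-aligned)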